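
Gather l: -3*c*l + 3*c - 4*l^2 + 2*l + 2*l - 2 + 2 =3*c - 4*l^2 + l*(4 - 3*c)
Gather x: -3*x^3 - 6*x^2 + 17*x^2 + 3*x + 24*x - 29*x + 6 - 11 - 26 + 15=-3*x^3 + 11*x^2 - 2*x - 16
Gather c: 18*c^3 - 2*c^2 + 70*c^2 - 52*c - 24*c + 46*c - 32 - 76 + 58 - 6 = 18*c^3 + 68*c^2 - 30*c - 56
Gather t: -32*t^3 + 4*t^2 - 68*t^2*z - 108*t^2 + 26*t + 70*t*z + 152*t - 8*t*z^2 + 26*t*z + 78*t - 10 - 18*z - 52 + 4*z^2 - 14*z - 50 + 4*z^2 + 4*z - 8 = -32*t^3 + t^2*(-68*z - 104) + t*(-8*z^2 + 96*z + 256) + 8*z^2 - 28*z - 120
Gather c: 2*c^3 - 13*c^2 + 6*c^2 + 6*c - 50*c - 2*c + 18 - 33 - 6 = 2*c^3 - 7*c^2 - 46*c - 21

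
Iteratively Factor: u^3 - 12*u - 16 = (u + 2)*(u^2 - 2*u - 8) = (u - 4)*(u + 2)*(u + 2)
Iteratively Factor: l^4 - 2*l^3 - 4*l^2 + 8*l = (l)*(l^3 - 2*l^2 - 4*l + 8) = l*(l - 2)*(l^2 - 4) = l*(l - 2)^2*(l + 2)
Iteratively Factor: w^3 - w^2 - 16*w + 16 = (w - 4)*(w^2 + 3*w - 4) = (w - 4)*(w - 1)*(w + 4)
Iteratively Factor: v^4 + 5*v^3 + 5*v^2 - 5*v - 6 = (v + 1)*(v^3 + 4*v^2 + v - 6) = (v + 1)*(v + 3)*(v^2 + v - 2) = (v - 1)*(v + 1)*(v + 3)*(v + 2)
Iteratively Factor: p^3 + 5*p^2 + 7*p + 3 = (p + 3)*(p^2 + 2*p + 1) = (p + 1)*(p + 3)*(p + 1)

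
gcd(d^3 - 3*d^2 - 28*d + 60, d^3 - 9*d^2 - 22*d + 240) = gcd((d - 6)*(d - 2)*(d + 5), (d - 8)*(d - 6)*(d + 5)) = d^2 - d - 30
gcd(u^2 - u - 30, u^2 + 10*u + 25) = u + 5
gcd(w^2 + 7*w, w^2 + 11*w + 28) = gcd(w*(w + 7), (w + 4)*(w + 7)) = w + 7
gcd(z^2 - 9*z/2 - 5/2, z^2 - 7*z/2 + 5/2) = 1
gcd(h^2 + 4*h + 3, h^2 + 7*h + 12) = h + 3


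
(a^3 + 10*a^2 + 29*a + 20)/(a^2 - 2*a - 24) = (a^2 + 6*a + 5)/(a - 6)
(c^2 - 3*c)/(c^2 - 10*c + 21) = c/(c - 7)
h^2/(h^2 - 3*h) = h/(h - 3)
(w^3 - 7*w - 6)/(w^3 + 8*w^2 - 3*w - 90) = (w^2 + 3*w + 2)/(w^2 + 11*w + 30)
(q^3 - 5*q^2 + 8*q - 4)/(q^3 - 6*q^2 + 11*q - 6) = (q - 2)/(q - 3)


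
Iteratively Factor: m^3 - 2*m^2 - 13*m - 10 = (m - 5)*(m^2 + 3*m + 2) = (m - 5)*(m + 1)*(m + 2)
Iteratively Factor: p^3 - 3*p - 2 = (p + 1)*(p^2 - p - 2) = (p - 2)*(p + 1)*(p + 1)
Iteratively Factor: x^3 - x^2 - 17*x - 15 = (x - 5)*(x^2 + 4*x + 3) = (x - 5)*(x + 1)*(x + 3)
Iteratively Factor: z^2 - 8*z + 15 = (z - 3)*(z - 5)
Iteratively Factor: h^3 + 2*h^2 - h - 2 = (h + 1)*(h^2 + h - 2) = (h - 1)*(h + 1)*(h + 2)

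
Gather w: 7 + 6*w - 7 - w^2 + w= -w^2 + 7*w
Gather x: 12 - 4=8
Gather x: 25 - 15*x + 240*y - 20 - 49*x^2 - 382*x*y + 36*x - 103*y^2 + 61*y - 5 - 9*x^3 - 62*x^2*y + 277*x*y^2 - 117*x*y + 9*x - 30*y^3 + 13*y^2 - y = -9*x^3 + x^2*(-62*y - 49) + x*(277*y^2 - 499*y + 30) - 30*y^3 - 90*y^2 + 300*y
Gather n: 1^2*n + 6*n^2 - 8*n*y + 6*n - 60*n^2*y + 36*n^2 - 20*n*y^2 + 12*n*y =n^2*(42 - 60*y) + n*(-20*y^2 + 4*y + 7)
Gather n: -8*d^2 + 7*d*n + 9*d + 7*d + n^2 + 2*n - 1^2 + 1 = -8*d^2 + 16*d + n^2 + n*(7*d + 2)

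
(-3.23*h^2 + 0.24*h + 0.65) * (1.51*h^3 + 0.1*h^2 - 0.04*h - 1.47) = -4.8773*h^5 + 0.0394*h^4 + 1.1347*h^3 + 4.8035*h^2 - 0.3788*h - 0.9555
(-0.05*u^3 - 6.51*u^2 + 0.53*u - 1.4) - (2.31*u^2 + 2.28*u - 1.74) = -0.05*u^3 - 8.82*u^2 - 1.75*u + 0.34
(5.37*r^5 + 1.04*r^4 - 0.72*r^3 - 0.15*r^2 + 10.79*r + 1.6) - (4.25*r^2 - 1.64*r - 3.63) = 5.37*r^5 + 1.04*r^4 - 0.72*r^3 - 4.4*r^2 + 12.43*r + 5.23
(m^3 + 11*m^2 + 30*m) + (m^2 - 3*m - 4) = m^3 + 12*m^2 + 27*m - 4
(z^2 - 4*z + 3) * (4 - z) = -z^3 + 8*z^2 - 19*z + 12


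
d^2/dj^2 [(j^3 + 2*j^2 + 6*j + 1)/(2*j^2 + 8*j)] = (14*j^3 + 3*j^2 + 12*j + 16)/(j^3*(j^3 + 12*j^2 + 48*j + 64))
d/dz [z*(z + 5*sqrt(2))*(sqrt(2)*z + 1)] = 3*sqrt(2)*z^2 + 22*z + 5*sqrt(2)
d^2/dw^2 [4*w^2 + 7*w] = 8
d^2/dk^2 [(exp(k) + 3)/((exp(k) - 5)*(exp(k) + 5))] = (exp(4*k) + 12*exp(3*k) + 150*exp(2*k) + 300*exp(k) + 625)*exp(k)/(exp(6*k) - 75*exp(4*k) + 1875*exp(2*k) - 15625)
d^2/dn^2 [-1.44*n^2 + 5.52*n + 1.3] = -2.88000000000000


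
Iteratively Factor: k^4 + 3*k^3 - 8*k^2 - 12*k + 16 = (k + 4)*(k^3 - k^2 - 4*k + 4) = (k + 2)*(k + 4)*(k^2 - 3*k + 2) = (k - 2)*(k + 2)*(k + 4)*(k - 1)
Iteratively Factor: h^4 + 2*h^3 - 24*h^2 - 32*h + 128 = (h + 4)*(h^3 - 2*h^2 - 16*h + 32) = (h - 2)*(h + 4)*(h^2 - 16) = (h - 4)*(h - 2)*(h + 4)*(h + 4)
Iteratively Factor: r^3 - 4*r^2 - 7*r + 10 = (r + 2)*(r^2 - 6*r + 5) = (r - 5)*(r + 2)*(r - 1)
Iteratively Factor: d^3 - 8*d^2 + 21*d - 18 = (d - 3)*(d^2 - 5*d + 6) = (d - 3)*(d - 2)*(d - 3)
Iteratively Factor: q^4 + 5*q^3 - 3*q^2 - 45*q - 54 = (q + 3)*(q^3 + 2*q^2 - 9*q - 18) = (q + 2)*(q + 3)*(q^2 - 9) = (q - 3)*(q + 2)*(q + 3)*(q + 3)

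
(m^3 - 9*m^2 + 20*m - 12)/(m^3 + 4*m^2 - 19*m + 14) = (m - 6)/(m + 7)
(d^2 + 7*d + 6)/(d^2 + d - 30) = (d + 1)/(d - 5)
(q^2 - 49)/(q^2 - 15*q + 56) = (q + 7)/(q - 8)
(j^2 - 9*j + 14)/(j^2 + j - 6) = (j - 7)/(j + 3)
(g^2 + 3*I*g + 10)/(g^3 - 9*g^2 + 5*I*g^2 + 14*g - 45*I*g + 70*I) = (g - 2*I)/(g^2 - 9*g + 14)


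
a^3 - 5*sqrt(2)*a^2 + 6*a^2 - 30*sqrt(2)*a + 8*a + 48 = (a + 6)*(a - 4*sqrt(2))*(a - sqrt(2))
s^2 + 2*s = s*(s + 2)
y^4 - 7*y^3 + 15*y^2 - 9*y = y*(y - 3)^2*(y - 1)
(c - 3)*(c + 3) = c^2 - 9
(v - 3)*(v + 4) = v^2 + v - 12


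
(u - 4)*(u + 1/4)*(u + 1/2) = u^3 - 13*u^2/4 - 23*u/8 - 1/2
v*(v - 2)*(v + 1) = v^3 - v^2 - 2*v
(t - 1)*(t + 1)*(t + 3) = t^3 + 3*t^2 - t - 3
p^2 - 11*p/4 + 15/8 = (p - 3/2)*(p - 5/4)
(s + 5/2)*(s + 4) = s^2 + 13*s/2 + 10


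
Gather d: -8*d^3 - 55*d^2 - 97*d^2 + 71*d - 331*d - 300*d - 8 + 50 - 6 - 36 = -8*d^3 - 152*d^2 - 560*d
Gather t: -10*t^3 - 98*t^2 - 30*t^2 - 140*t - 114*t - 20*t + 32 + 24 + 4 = -10*t^3 - 128*t^2 - 274*t + 60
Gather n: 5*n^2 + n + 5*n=5*n^2 + 6*n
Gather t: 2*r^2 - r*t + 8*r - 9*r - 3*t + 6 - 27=2*r^2 - r + t*(-r - 3) - 21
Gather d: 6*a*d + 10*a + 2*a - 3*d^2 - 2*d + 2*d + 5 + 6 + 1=6*a*d + 12*a - 3*d^2 + 12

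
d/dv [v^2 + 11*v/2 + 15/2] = 2*v + 11/2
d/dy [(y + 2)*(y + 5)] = 2*y + 7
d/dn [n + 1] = 1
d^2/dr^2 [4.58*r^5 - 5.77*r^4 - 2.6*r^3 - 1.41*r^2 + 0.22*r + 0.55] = 91.6*r^3 - 69.24*r^2 - 15.6*r - 2.82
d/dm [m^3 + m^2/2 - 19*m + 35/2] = 3*m^2 + m - 19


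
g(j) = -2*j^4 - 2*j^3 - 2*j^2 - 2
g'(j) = -8*j^3 - 6*j^2 - 4*j = 2*j*(-4*j^2 - 3*j - 2)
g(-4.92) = -984.12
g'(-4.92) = 827.21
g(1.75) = -37.60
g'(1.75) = -68.25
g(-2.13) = -32.91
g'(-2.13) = 58.61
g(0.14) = -2.05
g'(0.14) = -0.70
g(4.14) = -765.73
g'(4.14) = -687.06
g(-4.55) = -712.20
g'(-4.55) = 647.56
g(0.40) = -2.50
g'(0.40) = -3.07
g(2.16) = -75.02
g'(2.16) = -117.26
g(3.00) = -236.00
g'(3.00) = -282.00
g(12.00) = -45218.00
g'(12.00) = -14736.00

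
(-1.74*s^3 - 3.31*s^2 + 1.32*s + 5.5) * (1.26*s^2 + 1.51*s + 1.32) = -2.1924*s^5 - 6.798*s^4 - 5.6317*s^3 + 4.554*s^2 + 10.0474*s + 7.26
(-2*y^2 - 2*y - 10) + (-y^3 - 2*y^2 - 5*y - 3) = -y^3 - 4*y^2 - 7*y - 13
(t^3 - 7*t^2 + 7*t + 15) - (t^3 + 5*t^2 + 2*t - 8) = -12*t^2 + 5*t + 23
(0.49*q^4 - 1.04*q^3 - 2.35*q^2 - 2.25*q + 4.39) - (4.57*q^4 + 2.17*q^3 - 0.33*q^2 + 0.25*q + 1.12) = -4.08*q^4 - 3.21*q^3 - 2.02*q^2 - 2.5*q + 3.27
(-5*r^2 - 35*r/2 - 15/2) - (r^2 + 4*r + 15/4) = -6*r^2 - 43*r/2 - 45/4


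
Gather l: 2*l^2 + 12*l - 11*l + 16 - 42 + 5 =2*l^2 + l - 21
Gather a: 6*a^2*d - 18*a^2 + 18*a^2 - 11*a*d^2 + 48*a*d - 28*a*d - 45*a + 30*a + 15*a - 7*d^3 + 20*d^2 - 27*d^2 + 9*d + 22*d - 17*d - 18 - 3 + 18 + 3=6*a^2*d + a*(-11*d^2 + 20*d) - 7*d^3 - 7*d^2 + 14*d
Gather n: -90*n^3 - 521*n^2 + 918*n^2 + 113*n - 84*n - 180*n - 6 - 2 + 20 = -90*n^3 + 397*n^2 - 151*n + 12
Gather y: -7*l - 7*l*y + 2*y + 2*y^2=-7*l + 2*y^2 + y*(2 - 7*l)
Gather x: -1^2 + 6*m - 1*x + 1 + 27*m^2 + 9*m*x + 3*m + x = 27*m^2 + 9*m*x + 9*m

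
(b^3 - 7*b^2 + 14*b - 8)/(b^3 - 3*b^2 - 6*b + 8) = (b - 2)/(b + 2)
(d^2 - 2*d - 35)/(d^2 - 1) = (d^2 - 2*d - 35)/(d^2 - 1)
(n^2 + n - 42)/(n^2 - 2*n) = (n^2 + n - 42)/(n*(n - 2))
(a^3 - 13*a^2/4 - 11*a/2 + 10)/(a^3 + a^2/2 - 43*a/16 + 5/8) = 4*(a - 4)/(4*a - 1)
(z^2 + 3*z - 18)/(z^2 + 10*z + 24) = (z - 3)/(z + 4)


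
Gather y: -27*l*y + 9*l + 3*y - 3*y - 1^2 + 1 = -27*l*y + 9*l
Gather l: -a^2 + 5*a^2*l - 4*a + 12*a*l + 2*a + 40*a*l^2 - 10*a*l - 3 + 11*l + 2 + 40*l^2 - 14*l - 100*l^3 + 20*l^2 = -a^2 - 2*a - 100*l^3 + l^2*(40*a + 60) + l*(5*a^2 + 2*a - 3) - 1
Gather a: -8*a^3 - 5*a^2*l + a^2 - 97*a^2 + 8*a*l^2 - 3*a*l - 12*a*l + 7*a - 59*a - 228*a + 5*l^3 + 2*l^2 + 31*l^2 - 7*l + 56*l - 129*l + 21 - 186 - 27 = -8*a^3 + a^2*(-5*l - 96) + a*(8*l^2 - 15*l - 280) + 5*l^3 + 33*l^2 - 80*l - 192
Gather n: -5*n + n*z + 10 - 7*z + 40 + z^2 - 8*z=n*(z - 5) + z^2 - 15*z + 50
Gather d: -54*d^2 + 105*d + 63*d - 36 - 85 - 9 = -54*d^2 + 168*d - 130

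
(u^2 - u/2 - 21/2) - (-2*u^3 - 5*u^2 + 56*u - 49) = 2*u^3 + 6*u^2 - 113*u/2 + 77/2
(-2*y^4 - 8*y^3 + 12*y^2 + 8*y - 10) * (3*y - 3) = -6*y^5 - 18*y^4 + 60*y^3 - 12*y^2 - 54*y + 30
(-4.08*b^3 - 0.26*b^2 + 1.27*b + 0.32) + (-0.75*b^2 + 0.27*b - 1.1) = -4.08*b^3 - 1.01*b^2 + 1.54*b - 0.78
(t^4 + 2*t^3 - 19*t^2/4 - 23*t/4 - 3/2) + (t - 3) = t^4 + 2*t^3 - 19*t^2/4 - 19*t/4 - 9/2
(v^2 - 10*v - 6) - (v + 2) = v^2 - 11*v - 8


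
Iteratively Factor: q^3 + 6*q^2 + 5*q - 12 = (q - 1)*(q^2 + 7*q + 12) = (q - 1)*(q + 4)*(q + 3)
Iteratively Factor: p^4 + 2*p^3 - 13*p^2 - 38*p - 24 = (p - 4)*(p^3 + 6*p^2 + 11*p + 6) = (p - 4)*(p + 1)*(p^2 + 5*p + 6) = (p - 4)*(p + 1)*(p + 3)*(p + 2)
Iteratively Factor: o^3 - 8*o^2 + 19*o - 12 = (o - 4)*(o^2 - 4*o + 3) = (o - 4)*(o - 1)*(o - 3)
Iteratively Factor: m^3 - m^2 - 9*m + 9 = (m + 3)*(m^2 - 4*m + 3) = (m - 3)*(m + 3)*(m - 1)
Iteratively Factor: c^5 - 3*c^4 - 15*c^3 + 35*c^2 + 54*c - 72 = (c - 4)*(c^4 + c^3 - 11*c^2 - 9*c + 18) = (c - 4)*(c - 3)*(c^3 + 4*c^2 + c - 6) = (c - 4)*(c - 3)*(c + 2)*(c^2 + 2*c - 3) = (c - 4)*(c - 3)*(c + 2)*(c + 3)*(c - 1)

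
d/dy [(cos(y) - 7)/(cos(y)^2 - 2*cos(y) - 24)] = (cos(y)^2 - 14*cos(y) + 38)*sin(y)/(sin(y)^2 + 2*cos(y) + 23)^2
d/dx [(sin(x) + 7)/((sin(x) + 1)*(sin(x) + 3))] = (-14*sin(x) + cos(x)^2 - 26)*cos(x)/((sin(x) + 1)^2*(sin(x) + 3)^2)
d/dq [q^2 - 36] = 2*q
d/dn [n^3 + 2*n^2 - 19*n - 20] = 3*n^2 + 4*n - 19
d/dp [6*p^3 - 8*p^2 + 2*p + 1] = 18*p^2 - 16*p + 2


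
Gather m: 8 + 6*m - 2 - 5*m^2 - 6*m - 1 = 5 - 5*m^2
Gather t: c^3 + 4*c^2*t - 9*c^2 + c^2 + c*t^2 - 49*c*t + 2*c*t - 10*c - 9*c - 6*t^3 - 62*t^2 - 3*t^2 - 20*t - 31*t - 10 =c^3 - 8*c^2 - 19*c - 6*t^3 + t^2*(c - 65) + t*(4*c^2 - 47*c - 51) - 10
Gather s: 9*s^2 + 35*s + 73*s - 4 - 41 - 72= 9*s^2 + 108*s - 117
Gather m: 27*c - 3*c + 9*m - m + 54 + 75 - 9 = 24*c + 8*m + 120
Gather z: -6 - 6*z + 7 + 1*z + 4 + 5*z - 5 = 0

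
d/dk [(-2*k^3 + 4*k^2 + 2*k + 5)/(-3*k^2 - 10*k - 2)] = 2*(3*k^4 + 20*k^3 - 11*k^2 + 7*k + 23)/(9*k^4 + 60*k^3 + 112*k^2 + 40*k + 4)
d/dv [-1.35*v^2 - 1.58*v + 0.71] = -2.7*v - 1.58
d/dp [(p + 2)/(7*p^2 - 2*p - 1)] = (-7*p^2 - 28*p + 3)/(49*p^4 - 28*p^3 - 10*p^2 + 4*p + 1)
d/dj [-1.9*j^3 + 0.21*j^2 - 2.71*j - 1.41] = -5.7*j^2 + 0.42*j - 2.71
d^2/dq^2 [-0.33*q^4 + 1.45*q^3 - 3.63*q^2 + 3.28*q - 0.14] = -3.96*q^2 + 8.7*q - 7.26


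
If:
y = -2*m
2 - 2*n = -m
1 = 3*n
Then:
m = -4/3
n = 1/3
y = 8/3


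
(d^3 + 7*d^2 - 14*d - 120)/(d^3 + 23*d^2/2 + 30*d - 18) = 2*(d^2 + d - 20)/(2*d^2 + 11*d - 6)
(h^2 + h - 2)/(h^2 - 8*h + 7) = (h + 2)/(h - 7)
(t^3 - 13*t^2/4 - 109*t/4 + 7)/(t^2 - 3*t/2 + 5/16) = 4*(t^2 - 3*t - 28)/(4*t - 5)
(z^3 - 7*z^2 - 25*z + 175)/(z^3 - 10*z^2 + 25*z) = (z^2 - 2*z - 35)/(z*(z - 5))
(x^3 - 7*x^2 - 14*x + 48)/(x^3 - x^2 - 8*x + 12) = (x - 8)/(x - 2)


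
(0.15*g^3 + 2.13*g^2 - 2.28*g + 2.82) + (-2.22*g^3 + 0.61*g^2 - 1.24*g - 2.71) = -2.07*g^3 + 2.74*g^2 - 3.52*g + 0.11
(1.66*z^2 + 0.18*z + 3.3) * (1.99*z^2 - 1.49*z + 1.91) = 3.3034*z^4 - 2.1152*z^3 + 9.4694*z^2 - 4.5732*z + 6.303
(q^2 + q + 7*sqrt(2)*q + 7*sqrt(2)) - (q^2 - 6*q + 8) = 7*q + 7*sqrt(2)*q - 8 + 7*sqrt(2)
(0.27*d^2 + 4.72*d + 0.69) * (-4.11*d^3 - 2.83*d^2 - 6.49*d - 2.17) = -1.1097*d^5 - 20.1633*d^4 - 17.9458*d^3 - 33.1714*d^2 - 14.7205*d - 1.4973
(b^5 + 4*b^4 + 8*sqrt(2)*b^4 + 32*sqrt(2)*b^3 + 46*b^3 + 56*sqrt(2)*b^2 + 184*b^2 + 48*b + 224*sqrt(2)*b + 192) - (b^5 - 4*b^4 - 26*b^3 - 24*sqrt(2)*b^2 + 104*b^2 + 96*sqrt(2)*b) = 8*b^4 + 8*sqrt(2)*b^4 + 32*sqrt(2)*b^3 + 72*b^3 + 80*b^2 + 80*sqrt(2)*b^2 + 48*b + 128*sqrt(2)*b + 192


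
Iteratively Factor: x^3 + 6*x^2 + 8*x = (x + 4)*(x^2 + 2*x) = x*(x + 4)*(x + 2)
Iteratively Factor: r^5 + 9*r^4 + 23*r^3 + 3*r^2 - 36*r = (r + 3)*(r^4 + 6*r^3 + 5*r^2 - 12*r) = (r + 3)*(r + 4)*(r^3 + 2*r^2 - 3*r) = (r - 1)*(r + 3)*(r + 4)*(r^2 + 3*r) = r*(r - 1)*(r + 3)*(r + 4)*(r + 3)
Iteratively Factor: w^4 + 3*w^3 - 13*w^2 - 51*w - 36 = (w + 3)*(w^3 - 13*w - 12) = (w + 1)*(w + 3)*(w^2 - w - 12) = (w + 1)*(w + 3)^2*(w - 4)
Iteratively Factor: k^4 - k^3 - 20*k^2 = (k + 4)*(k^3 - 5*k^2) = k*(k + 4)*(k^2 - 5*k) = k*(k - 5)*(k + 4)*(k)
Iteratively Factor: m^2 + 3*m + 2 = (m + 1)*(m + 2)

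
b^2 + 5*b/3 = b*(b + 5/3)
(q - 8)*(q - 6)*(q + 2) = q^3 - 12*q^2 + 20*q + 96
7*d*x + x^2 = x*(7*d + x)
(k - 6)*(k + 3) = k^2 - 3*k - 18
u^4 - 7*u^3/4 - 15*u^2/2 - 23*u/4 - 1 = (u - 4)*(u + 1/4)*(u + 1)^2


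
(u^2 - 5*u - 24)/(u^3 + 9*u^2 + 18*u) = (u - 8)/(u*(u + 6))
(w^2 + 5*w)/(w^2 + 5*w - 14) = w*(w + 5)/(w^2 + 5*w - 14)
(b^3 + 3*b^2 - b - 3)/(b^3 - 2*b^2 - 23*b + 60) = (b^3 + 3*b^2 - b - 3)/(b^3 - 2*b^2 - 23*b + 60)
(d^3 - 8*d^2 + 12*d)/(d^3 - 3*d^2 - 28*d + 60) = d/(d + 5)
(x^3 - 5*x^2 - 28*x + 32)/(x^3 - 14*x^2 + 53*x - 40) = (x + 4)/(x - 5)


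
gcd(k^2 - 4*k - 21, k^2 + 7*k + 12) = k + 3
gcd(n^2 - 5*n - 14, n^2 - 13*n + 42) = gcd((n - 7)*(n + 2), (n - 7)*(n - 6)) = n - 7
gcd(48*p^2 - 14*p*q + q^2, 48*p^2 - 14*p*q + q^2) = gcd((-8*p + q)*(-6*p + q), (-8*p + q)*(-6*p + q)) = 48*p^2 - 14*p*q + q^2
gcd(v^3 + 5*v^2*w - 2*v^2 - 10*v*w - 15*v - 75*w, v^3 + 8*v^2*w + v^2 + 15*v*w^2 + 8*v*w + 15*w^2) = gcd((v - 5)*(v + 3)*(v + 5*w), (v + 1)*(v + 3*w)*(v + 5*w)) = v + 5*w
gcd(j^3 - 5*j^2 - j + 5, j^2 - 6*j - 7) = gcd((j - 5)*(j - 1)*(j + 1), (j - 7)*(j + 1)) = j + 1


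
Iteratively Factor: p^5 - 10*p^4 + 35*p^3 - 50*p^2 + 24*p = (p - 2)*(p^4 - 8*p^3 + 19*p^2 - 12*p) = p*(p - 2)*(p^3 - 8*p^2 + 19*p - 12) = p*(p - 4)*(p - 2)*(p^2 - 4*p + 3) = p*(p - 4)*(p - 3)*(p - 2)*(p - 1)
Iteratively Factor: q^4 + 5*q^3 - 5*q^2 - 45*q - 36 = (q + 3)*(q^3 + 2*q^2 - 11*q - 12) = (q + 3)*(q + 4)*(q^2 - 2*q - 3) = (q - 3)*(q + 3)*(q + 4)*(q + 1)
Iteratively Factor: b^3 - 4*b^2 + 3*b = (b)*(b^2 - 4*b + 3) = b*(b - 1)*(b - 3)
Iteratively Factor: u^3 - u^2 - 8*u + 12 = (u - 2)*(u^2 + u - 6) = (u - 2)*(u + 3)*(u - 2)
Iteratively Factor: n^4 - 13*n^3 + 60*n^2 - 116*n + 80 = (n - 2)*(n^3 - 11*n^2 + 38*n - 40) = (n - 2)^2*(n^2 - 9*n + 20) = (n - 5)*(n - 2)^2*(n - 4)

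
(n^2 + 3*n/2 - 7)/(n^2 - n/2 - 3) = (2*n + 7)/(2*n + 3)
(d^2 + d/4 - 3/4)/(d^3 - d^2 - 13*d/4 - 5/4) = (4*d - 3)/(4*d^2 - 8*d - 5)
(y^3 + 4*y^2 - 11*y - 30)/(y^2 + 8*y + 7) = (y^3 + 4*y^2 - 11*y - 30)/(y^2 + 8*y + 7)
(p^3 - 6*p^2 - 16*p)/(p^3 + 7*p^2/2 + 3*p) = 2*(p - 8)/(2*p + 3)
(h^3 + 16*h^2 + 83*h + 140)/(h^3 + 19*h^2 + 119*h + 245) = (h + 4)/(h + 7)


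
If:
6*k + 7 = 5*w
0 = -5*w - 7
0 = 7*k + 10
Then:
No Solution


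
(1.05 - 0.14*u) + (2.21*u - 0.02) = 2.07*u + 1.03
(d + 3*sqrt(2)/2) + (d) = 2*d + 3*sqrt(2)/2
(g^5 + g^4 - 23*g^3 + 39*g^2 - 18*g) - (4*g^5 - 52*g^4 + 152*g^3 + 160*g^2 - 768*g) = -3*g^5 + 53*g^4 - 175*g^3 - 121*g^2 + 750*g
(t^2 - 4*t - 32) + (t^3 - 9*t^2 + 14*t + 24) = t^3 - 8*t^2 + 10*t - 8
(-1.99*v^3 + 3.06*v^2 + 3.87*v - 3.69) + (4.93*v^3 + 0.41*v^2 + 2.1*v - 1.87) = 2.94*v^3 + 3.47*v^2 + 5.97*v - 5.56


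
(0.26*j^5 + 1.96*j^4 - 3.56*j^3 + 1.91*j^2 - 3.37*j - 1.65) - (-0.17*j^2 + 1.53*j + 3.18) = 0.26*j^5 + 1.96*j^4 - 3.56*j^3 + 2.08*j^2 - 4.9*j - 4.83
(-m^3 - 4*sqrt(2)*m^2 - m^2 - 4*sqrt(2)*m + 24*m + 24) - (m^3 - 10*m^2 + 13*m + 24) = -2*m^3 - 4*sqrt(2)*m^2 + 9*m^2 - 4*sqrt(2)*m + 11*m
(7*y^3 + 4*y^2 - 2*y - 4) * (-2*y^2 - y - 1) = -14*y^5 - 15*y^4 - 7*y^3 + 6*y^2 + 6*y + 4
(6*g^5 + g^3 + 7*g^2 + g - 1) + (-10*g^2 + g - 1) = 6*g^5 + g^3 - 3*g^2 + 2*g - 2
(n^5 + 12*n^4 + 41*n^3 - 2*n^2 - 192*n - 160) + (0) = n^5 + 12*n^4 + 41*n^3 - 2*n^2 - 192*n - 160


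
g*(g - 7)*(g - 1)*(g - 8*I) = g^4 - 8*g^3 - 8*I*g^3 + 7*g^2 + 64*I*g^2 - 56*I*g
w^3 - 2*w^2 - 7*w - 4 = (w - 4)*(w + 1)^2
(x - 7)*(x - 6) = x^2 - 13*x + 42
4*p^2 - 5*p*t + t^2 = (-4*p + t)*(-p + t)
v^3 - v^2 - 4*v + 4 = (v - 2)*(v - 1)*(v + 2)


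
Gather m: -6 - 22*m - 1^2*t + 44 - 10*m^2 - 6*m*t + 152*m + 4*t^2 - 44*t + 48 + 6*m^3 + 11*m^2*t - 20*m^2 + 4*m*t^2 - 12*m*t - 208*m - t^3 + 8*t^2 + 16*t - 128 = 6*m^3 + m^2*(11*t - 30) + m*(4*t^2 - 18*t - 78) - t^3 + 12*t^2 - 29*t - 42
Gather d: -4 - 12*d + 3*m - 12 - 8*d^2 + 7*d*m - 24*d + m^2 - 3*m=-8*d^2 + d*(7*m - 36) + m^2 - 16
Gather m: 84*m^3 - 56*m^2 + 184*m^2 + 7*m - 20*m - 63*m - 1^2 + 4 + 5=84*m^3 + 128*m^2 - 76*m + 8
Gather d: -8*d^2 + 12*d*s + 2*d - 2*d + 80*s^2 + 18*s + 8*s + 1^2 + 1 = -8*d^2 + 12*d*s + 80*s^2 + 26*s + 2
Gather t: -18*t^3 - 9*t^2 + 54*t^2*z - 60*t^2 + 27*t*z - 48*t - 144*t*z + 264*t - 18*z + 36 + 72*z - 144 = -18*t^3 + t^2*(54*z - 69) + t*(216 - 117*z) + 54*z - 108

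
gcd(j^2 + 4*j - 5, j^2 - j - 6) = 1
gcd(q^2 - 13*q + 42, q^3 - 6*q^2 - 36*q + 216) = q - 6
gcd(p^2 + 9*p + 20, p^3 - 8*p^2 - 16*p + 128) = p + 4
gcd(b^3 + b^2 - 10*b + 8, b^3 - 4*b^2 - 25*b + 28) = b^2 + 3*b - 4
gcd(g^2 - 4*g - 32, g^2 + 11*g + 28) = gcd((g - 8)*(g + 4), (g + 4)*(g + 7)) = g + 4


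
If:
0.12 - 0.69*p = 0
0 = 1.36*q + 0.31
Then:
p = 0.17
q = -0.23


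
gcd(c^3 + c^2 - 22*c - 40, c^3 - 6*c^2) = 1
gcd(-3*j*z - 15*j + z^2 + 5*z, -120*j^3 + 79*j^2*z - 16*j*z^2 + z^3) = -3*j + z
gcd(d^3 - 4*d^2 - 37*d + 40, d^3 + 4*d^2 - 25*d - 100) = d + 5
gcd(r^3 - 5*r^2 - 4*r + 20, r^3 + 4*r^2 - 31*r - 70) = r^2 - 3*r - 10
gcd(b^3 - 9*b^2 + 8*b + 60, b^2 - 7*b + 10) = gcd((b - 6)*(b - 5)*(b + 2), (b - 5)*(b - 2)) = b - 5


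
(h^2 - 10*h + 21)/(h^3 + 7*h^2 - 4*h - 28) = (h^2 - 10*h + 21)/(h^3 + 7*h^2 - 4*h - 28)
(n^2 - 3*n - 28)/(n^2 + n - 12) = (n - 7)/(n - 3)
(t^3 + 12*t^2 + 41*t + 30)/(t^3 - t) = (t^2 + 11*t + 30)/(t*(t - 1))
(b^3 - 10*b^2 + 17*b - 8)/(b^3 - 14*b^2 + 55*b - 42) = (b^2 - 9*b + 8)/(b^2 - 13*b + 42)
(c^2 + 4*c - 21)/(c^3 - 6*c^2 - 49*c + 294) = (c - 3)/(c^2 - 13*c + 42)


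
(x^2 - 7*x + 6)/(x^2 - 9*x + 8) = (x - 6)/(x - 8)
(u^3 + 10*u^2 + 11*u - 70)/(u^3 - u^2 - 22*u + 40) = (u + 7)/(u - 4)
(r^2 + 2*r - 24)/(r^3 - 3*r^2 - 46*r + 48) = (r - 4)/(r^2 - 9*r + 8)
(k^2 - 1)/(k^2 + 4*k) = (k^2 - 1)/(k*(k + 4))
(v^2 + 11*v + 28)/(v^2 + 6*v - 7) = (v + 4)/(v - 1)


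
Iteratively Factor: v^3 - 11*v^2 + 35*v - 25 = (v - 1)*(v^2 - 10*v + 25) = (v - 5)*(v - 1)*(v - 5)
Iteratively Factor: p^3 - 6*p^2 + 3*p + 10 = (p - 5)*(p^2 - p - 2) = (p - 5)*(p + 1)*(p - 2)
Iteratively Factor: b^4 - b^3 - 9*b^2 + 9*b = (b - 3)*(b^3 + 2*b^2 - 3*b) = b*(b - 3)*(b^2 + 2*b - 3) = b*(b - 3)*(b + 3)*(b - 1)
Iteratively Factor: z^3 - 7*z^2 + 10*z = (z - 2)*(z^2 - 5*z) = (z - 5)*(z - 2)*(z)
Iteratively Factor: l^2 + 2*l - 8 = (l - 2)*(l + 4)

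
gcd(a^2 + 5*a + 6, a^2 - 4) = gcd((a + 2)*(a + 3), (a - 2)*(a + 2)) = a + 2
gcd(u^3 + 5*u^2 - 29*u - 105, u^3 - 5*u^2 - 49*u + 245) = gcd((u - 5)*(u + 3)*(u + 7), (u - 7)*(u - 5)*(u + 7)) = u^2 + 2*u - 35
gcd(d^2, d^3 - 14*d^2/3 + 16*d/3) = d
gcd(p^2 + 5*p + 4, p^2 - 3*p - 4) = p + 1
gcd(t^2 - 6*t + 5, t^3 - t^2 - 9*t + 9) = t - 1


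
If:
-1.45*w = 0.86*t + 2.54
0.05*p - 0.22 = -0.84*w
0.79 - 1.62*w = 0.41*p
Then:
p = 1.17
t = -3.28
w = 0.19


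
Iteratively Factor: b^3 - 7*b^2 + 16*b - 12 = (b - 2)*(b^2 - 5*b + 6) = (b - 3)*(b - 2)*(b - 2)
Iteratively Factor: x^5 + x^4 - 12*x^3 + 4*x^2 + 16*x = (x - 2)*(x^4 + 3*x^3 - 6*x^2 - 8*x) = (x - 2)*(x + 4)*(x^3 - x^2 - 2*x) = (x - 2)^2*(x + 4)*(x^2 + x) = x*(x - 2)^2*(x + 4)*(x + 1)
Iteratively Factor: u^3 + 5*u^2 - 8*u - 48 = (u + 4)*(u^2 + u - 12) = (u - 3)*(u + 4)*(u + 4)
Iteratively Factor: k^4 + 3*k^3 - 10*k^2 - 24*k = (k - 3)*(k^3 + 6*k^2 + 8*k) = k*(k - 3)*(k^2 + 6*k + 8) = k*(k - 3)*(k + 4)*(k + 2)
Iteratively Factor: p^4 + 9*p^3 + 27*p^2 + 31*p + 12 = (p + 1)*(p^3 + 8*p^2 + 19*p + 12) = (p + 1)*(p + 4)*(p^2 + 4*p + 3) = (p + 1)^2*(p + 4)*(p + 3)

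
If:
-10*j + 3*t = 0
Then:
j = 3*t/10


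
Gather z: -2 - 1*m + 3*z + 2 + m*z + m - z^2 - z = -z^2 + z*(m + 2)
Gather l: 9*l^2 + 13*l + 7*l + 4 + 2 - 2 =9*l^2 + 20*l + 4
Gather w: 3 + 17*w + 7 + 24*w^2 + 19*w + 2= 24*w^2 + 36*w + 12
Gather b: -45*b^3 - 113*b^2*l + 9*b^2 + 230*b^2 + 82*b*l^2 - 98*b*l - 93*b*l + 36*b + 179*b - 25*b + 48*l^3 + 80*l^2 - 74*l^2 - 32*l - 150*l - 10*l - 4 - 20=-45*b^3 + b^2*(239 - 113*l) + b*(82*l^2 - 191*l + 190) + 48*l^3 + 6*l^2 - 192*l - 24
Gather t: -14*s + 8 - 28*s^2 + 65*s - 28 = -28*s^2 + 51*s - 20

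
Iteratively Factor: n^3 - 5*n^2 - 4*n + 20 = (n + 2)*(n^2 - 7*n + 10) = (n - 2)*(n + 2)*(n - 5)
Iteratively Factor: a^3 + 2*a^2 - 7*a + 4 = (a + 4)*(a^2 - 2*a + 1) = (a - 1)*(a + 4)*(a - 1)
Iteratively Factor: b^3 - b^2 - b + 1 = (b + 1)*(b^2 - 2*b + 1) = (b - 1)*(b + 1)*(b - 1)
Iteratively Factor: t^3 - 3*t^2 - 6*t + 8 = (t - 1)*(t^2 - 2*t - 8) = (t - 4)*(t - 1)*(t + 2)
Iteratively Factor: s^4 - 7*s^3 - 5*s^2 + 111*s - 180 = (s - 5)*(s^3 - 2*s^2 - 15*s + 36) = (s - 5)*(s - 3)*(s^2 + s - 12) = (s - 5)*(s - 3)^2*(s + 4)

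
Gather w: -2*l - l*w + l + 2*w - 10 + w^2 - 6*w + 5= -l + w^2 + w*(-l - 4) - 5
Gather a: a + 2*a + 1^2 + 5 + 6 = 3*a + 12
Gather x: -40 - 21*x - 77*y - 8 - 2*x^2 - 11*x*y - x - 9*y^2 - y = -2*x^2 + x*(-11*y - 22) - 9*y^2 - 78*y - 48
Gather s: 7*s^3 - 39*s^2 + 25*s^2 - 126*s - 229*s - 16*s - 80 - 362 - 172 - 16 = 7*s^3 - 14*s^2 - 371*s - 630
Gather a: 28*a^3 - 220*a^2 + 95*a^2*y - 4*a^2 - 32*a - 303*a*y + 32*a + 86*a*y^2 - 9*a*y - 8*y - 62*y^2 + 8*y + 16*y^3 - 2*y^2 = 28*a^3 + a^2*(95*y - 224) + a*(86*y^2 - 312*y) + 16*y^3 - 64*y^2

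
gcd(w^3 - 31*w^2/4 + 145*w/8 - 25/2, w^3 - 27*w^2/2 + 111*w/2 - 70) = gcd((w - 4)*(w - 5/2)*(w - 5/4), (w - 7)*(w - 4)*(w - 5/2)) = w^2 - 13*w/2 + 10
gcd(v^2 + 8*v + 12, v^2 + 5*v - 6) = v + 6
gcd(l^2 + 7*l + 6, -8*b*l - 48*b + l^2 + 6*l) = l + 6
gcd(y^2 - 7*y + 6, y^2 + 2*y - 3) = y - 1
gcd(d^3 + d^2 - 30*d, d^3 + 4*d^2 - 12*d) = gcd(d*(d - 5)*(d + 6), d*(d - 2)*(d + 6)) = d^2 + 6*d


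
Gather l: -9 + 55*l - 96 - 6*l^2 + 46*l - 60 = -6*l^2 + 101*l - 165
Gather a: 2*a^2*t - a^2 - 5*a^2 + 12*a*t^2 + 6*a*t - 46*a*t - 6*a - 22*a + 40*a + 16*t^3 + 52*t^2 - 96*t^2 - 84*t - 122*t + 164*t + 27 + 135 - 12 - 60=a^2*(2*t - 6) + a*(12*t^2 - 40*t + 12) + 16*t^3 - 44*t^2 - 42*t + 90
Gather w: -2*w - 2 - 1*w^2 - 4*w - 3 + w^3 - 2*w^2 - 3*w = w^3 - 3*w^2 - 9*w - 5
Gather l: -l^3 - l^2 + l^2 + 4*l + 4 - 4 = -l^3 + 4*l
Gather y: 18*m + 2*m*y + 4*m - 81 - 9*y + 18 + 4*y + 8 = 22*m + y*(2*m - 5) - 55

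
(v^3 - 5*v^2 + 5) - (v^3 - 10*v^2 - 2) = 5*v^2 + 7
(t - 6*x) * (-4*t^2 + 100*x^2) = -4*t^3 + 24*t^2*x + 100*t*x^2 - 600*x^3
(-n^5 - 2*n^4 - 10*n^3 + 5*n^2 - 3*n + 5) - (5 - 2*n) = -n^5 - 2*n^4 - 10*n^3 + 5*n^2 - n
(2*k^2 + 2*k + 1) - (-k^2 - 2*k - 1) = 3*k^2 + 4*k + 2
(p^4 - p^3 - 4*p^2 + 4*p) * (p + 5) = p^5 + 4*p^4 - 9*p^3 - 16*p^2 + 20*p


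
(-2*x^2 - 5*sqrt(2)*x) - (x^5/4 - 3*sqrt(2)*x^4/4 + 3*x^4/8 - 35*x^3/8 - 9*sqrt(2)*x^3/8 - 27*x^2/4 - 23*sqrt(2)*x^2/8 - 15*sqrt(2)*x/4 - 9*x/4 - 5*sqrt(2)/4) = -x^5/4 - 3*x^4/8 + 3*sqrt(2)*x^4/4 + 9*sqrt(2)*x^3/8 + 35*x^3/8 + 23*sqrt(2)*x^2/8 + 19*x^2/4 - 5*sqrt(2)*x/4 + 9*x/4 + 5*sqrt(2)/4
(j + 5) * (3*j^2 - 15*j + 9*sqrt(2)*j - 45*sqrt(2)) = 3*j^3 + 9*sqrt(2)*j^2 - 75*j - 225*sqrt(2)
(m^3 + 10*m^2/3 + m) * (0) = 0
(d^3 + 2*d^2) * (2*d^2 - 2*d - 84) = 2*d^5 + 2*d^4 - 88*d^3 - 168*d^2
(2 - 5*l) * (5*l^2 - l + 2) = -25*l^3 + 15*l^2 - 12*l + 4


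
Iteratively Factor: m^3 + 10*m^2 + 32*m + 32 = (m + 4)*(m^2 + 6*m + 8) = (m + 4)^2*(m + 2)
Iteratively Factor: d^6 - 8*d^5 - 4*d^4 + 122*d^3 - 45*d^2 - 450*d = (d - 3)*(d^5 - 5*d^4 - 19*d^3 + 65*d^2 + 150*d) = d*(d - 3)*(d^4 - 5*d^3 - 19*d^2 + 65*d + 150) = d*(d - 3)*(d + 3)*(d^3 - 8*d^2 + 5*d + 50) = d*(d - 5)*(d - 3)*(d + 3)*(d^2 - 3*d - 10) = d*(d - 5)^2*(d - 3)*(d + 3)*(d + 2)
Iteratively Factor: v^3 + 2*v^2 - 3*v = (v)*(v^2 + 2*v - 3) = v*(v + 3)*(v - 1)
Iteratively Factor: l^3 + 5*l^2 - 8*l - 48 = (l + 4)*(l^2 + l - 12) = (l + 4)^2*(l - 3)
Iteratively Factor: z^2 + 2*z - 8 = (z - 2)*(z + 4)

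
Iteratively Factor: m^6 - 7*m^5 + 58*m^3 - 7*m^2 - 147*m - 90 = (m + 1)*(m^5 - 8*m^4 + 8*m^3 + 50*m^2 - 57*m - 90) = (m - 3)*(m + 1)*(m^4 - 5*m^3 - 7*m^2 + 29*m + 30) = (m - 3)*(m + 1)^2*(m^3 - 6*m^2 - m + 30) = (m - 3)^2*(m + 1)^2*(m^2 - 3*m - 10) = (m - 5)*(m - 3)^2*(m + 1)^2*(m + 2)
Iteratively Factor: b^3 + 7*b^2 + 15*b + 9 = (b + 3)*(b^2 + 4*b + 3) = (b + 3)^2*(b + 1)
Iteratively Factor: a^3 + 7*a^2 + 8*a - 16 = (a + 4)*(a^2 + 3*a - 4) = (a + 4)^2*(a - 1)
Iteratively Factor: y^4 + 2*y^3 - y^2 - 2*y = (y + 2)*(y^3 - y) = y*(y + 2)*(y^2 - 1) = y*(y + 1)*(y + 2)*(y - 1)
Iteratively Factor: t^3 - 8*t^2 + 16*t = (t - 4)*(t^2 - 4*t) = t*(t - 4)*(t - 4)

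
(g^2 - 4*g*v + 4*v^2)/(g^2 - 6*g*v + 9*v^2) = (g^2 - 4*g*v + 4*v^2)/(g^2 - 6*g*v + 9*v^2)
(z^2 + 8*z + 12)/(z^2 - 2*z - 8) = (z + 6)/(z - 4)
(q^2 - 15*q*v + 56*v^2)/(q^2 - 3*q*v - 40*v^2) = (q - 7*v)/(q + 5*v)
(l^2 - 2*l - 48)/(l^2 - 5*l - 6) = (-l^2 + 2*l + 48)/(-l^2 + 5*l + 6)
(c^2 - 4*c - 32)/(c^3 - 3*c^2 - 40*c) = (c + 4)/(c*(c + 5))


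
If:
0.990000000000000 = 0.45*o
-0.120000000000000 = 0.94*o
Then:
No Solution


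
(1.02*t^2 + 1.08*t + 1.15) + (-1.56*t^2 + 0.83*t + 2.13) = -0.54*t^2 + 1.91*t + 3.28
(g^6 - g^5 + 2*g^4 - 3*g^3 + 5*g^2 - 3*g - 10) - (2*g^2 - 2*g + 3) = g^6 - g^5 + 2*g^4 - 3*g^3 + 3*g^2 - g - 13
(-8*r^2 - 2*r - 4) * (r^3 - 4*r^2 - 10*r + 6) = -8*r^5 + 30*r^4 + 84*r^3 - 12*r^2 + 28*r - 24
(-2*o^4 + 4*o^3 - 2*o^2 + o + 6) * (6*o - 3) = -12*o^5 + 30*o^4 - 24*o^3 + 12*o^2 + 33*o - 18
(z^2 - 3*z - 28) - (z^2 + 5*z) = -8*z - 28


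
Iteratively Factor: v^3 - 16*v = (v + 4)*(v^2 - 4*v) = (v - 4)*(v + 4)*(v)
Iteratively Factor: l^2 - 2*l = (l)*(l - 2)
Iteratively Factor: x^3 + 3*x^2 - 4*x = (x - 1)*(x^2 + 4*x) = x*(x - 1)*(x + 4)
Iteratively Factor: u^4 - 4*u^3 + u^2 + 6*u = (u)*(u^3 - 4*u^2 + u + 6) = u*(u - 2)*(u^2 - 2*u - 3) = u*(u - 2)*(u + 1)*(u - 3)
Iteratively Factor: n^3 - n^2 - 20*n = (n - 5)*(n^2 + 4*n) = n*(n - 5)*(n + 4)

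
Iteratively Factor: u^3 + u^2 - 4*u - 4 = (u + 1)*(u^2 - 4) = (u + 1)*(u + 2)*(u - 2)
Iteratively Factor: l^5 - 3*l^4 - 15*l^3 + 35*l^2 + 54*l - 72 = (l - 1)*(l^4 - 2*l^3 - 17*l^2 + 18*l + 72) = (l - 1)*(l + 3)*(l^3 - 5*l^2 - 2*l + 24) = (l - 3)*(l - 1)*(l + 3)*(l^2 - 2*l - 8) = (l - 3)*(l - 1)*(l + 2)*(l + 3)*(l - 4)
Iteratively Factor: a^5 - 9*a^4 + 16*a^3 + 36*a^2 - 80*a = (a - 2)*(a^4 - 7*a^3 + 2*a^2 + 40*a) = a*(a - 2)*(a^3 - 7*a^2 + 2*a + 40) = a*(a - 2)*(a + 2)*(a^2 - 9*a + 20) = a*(a - 4)*(a - 2)*(a + 2)*(a - 5)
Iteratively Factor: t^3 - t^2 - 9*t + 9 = (t + 3)*(t^2 - 4*t + 3) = (t - 3)*(t + 3)*(t - 1)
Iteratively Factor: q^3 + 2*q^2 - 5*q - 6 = (q + 3)*(q^2 - q - 2) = (q + 1)*(q + 3)*(q - 2)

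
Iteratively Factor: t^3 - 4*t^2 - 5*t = (t)*(t^2 - 4*t - 5) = t*(t + 1)*(t - 5)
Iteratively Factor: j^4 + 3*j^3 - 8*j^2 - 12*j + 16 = (j - 2)*(j^3 + 5*j^2 + 2*j - 8) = (j - 2)*(j + 4)*(j^2 + j - 2) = (j - 2)*(j + 2)*(j + 4)*(j - 1)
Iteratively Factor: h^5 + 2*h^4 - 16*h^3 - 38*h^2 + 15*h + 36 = (h - 4)*(h^4 + 6*h^3 + 8*h^2 - 6*h - 9) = (h - 4)*(h + 3)*(h^3 + 3*h^2 - h - 3) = (h - 4)*(h + 3)^2*(h^2 - 1) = (h - 4)*(h + 1)*(h + 3)^2*(h - 1)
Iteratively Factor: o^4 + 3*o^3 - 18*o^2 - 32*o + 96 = (o + 4)*(o^3 - o^2 - 14*o + 24) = (o + 4)^2*(o^2 - 5*o + 6) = (o - 2)*(o + 4)^2*(o - 3)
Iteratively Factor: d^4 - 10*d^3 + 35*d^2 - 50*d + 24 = (d - 3)*(d^3 - 7*d^2 + 14*d - 8) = (d - 4)*(d - 3)*(d^2 - 3*d + 2) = (d - 4)*(d - 3)*(d - 1)*(d - 2)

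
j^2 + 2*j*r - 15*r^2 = (j - 3*r)*(j + 5*r)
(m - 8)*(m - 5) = m^2 - 13*m + 40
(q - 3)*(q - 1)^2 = q^3 - 5*q^2 + 7*q - 3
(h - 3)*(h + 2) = h^2 - h - 6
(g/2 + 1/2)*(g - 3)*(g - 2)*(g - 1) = g^4/2 - 5*g^3/2 + 5*g^2/2 + 5*g/2 - 3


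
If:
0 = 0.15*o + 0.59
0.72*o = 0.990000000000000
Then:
No Solution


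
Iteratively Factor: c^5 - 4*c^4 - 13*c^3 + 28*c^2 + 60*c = (c)*(c^4 - 4*c^3 - 13*c^2 + 28*c + 60) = c*(c + 2)*(c^3 - 6*c^2 - c + 30) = c*(c - 5)*(c + 2)*(c^2 - c - 6) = c*(c - 5)*(c + 2)^2*(c - 3)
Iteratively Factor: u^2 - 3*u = (u)*(u - 3)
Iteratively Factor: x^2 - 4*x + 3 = (x - 1)*(x - 3)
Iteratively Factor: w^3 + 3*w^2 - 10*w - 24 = (w - 3)*(w^2 + 6*w + 8) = (w - 3)*(w + 2)*(w + 4)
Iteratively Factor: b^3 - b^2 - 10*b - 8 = (b - 4)*(b^2 + 3*b + 2) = (b - 4)*(b + 1)*(b + 2)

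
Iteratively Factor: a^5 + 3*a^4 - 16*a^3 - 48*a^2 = (a + 3)*(a^4 - 16*a^2) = (a - 4)*(a + 3)*(a^3 + 4*a^2) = (a - 4)*(a + 3)*(a + 4)*(a^2) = a*(a - 4)*(a + 3)*(a + 4)*(a)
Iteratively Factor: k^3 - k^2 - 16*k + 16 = (k - 4)*(k^2 + 3*k - 4) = (k - 4)*(k + 4)*(k - 1)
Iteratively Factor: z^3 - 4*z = (z)*(z^2 - 4) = z*(z - 2)*(z + 2)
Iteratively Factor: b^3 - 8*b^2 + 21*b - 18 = (b - 3)*(b^2 - 5*b + 6) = (b - 3)^2*(b - 2)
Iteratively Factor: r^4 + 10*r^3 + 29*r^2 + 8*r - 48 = (r + 3)*(r^3 + 7*r^2 + 8*r - 16) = (r + 3)*(r + 4)*(r^2 + 3*r - 4) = (r - 1)*(r + 3)*(r + 4)*(r + 4)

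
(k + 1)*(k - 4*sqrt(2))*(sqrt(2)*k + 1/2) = sqrt(2)*k^3 - 15*k^2/2 + sqrt(2)*k^2 - 15*k/2 - 2*sqrt(2)*k - 2*sqrt(2)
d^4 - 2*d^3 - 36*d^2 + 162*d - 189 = (d - 3)^3*(d + 7)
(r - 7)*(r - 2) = r^2 - 9*r + 14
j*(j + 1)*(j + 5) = j^3 + 6*j^2 + 5*j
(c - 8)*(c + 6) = c^2 - 2*c - 48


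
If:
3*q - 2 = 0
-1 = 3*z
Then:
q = 2/3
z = -1/3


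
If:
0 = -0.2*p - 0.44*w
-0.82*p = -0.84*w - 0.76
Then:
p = 0.63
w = -0.29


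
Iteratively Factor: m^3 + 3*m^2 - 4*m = (m)*(m^2 + 3*m - 4) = m*(m + 4)*(m - 1)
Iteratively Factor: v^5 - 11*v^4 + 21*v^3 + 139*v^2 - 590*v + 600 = (v - 5)*(v^4 - 6*v^3 - 9*v^2 + 94*v - 120) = (v - 5)*(v - 3)*(v^3 - 3*v^2 - 18*v + 40) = (v - 5)^2*(v - 3)*(v^2 + 2*v - 8) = (v - 5)^2*(v - 3)*(v - 2)*(v + 4)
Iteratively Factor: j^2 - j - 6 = (j + 2)*(j - 3)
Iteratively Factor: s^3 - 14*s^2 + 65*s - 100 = (s - 5)*(s^2 - 9*s + 20) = (s - 5)*(s - 4)*(s - 5)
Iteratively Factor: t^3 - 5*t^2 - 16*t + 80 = (t + 4)*(t^2 - 9*t + 20) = (t - 5)*(t + 4)*(t - 4)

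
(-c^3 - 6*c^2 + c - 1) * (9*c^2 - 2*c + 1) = -9*c^5 - 52*c^4 + 20*c^3 - 17*c^2 + 3*c - 1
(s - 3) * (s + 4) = s^2 + s - 12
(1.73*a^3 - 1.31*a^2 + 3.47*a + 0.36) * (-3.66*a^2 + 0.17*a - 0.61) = -6.3318*a^5 + 5.0887*a^4 - 13.9782*a^3 + 0.0714000000000001*a^2 - 2.0555*a - 0.2196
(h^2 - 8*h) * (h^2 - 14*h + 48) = h^4 - 22*h^3 + 160*h^2 - 384*h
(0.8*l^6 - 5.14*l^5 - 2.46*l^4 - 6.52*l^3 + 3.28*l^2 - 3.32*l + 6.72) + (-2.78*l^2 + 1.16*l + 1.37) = 0.8*l^6 - 5.14*l^5 - 2.46*l^4 - 6.52*l^3 + 0.5*l^2 - 2.16*l + 8.09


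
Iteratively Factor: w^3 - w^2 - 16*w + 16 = (w + 4)*(w^2 - 5*w + 4) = (w - 1)*(w + 4)*(w - 4)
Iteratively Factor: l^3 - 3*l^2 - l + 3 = (l - 1)*(l^2 - 2*l - 3) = (l - 3)*(l - 1)*(l + 1)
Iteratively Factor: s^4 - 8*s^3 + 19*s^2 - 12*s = (s - 4)*(s^3 - 4*s^2 + 3*s) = (s - 4)*(s - 1)*(s^2 - 3*s) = s*(s - 4)*(s - 1)*(s - 3)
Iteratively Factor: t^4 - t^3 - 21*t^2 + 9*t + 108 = (t + 3)*(t^3 - 4*t^2 - 9*t + 36) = (t + 3)^2*(t^2 - 7*t + 12) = (t - 3)*(t + 3)^2*(t - 4)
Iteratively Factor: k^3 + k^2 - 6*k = (k)*(k^2 + k - 6) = k*(k - 2)*(k + 3)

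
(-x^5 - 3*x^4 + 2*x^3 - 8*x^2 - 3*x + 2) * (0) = 0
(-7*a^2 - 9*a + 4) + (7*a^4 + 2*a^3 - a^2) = 7*a^4 + 2*a^3 - 8*a^2 - 9*a + 4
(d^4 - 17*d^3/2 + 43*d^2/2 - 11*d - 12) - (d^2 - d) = d^4 - 17*d^3/2 + 41*d^2/2 - 10*d - 12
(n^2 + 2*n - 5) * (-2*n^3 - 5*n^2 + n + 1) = -2*n^5 - 9*n^4 + n^3 + 28*n^2 - 3*n - 5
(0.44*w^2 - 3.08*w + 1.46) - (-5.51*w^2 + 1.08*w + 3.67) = 5.95*w^2 - 4.16*w - 2.21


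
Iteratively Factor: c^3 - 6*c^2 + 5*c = (c)*(c^2 - 6*c + 5) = c*(c - 5)*(c - 1)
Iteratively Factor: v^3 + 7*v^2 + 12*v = (v)*(v^2 + 7*v + 12) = v*(v + 3)*(v + 4)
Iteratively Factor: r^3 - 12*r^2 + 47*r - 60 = (r - 5)*(r^2 - 7*r + 12) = (r - 5)*(r - 4)*(r - 3)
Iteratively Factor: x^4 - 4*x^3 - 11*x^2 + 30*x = (x + 3)*(x^3 - 7*x^2 + 10*x) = x*(x + 3)*(x^2 - 7*x + 10) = x*(x - 5)*(x + 3)*(x - 2)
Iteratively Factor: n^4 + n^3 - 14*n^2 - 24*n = (n + 3)*(n^3 - 2*n^2 - 8*n) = n*(n + 3)*(n^2 - 2*n - 8) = n*(n - 4)*(n + 3)*(n + 2)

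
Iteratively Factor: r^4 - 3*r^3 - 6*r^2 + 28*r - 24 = (r + 3)*(r^3 - 6*r^2 + 12*r - 8) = (r - 2)*(r + 3)*(r^2 - 4*r + 4) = (r - 2)^2*(r + 3)*(r - 2)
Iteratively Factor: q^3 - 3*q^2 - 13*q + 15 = (q + 3)*(q^2 - 6*q + 5) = (q - 1)*(q + 3)*(q - 5)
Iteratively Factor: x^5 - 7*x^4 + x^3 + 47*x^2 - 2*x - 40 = (x + 1)*(x^4 - 8*x^3 + 9*x^2 + 38*x - 40) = (x - 1)*(x + 1)*(x^3 - 7*x^2 + 2*x + 40) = (x - 5)*(x - 1)*(x + 1)*(x^2 - 2*x - 8) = (x - 5)*(x - 1)*(x + 1)*(x + 2)*(x - 4)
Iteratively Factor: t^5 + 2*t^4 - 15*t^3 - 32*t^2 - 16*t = (t + 1)*(t^4 + t^3 - 16*t^2 - 16*t) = (t + 1)*(t + 4)*(t^3 - 3*t^2 - 4*t) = (t + 1)^2*(t + 4)*(t^2 - 4*t) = (t - 4)*(t + 1)^2*(t + 4)*(t)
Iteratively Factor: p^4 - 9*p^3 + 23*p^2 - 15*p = (p - 1)*(p^3 - 8*p^2 + 15*p) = (p - 3)*(p - 1)*(p^2 - 5*p) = (p - 5)*(p - 3)*(p - 1)*(p)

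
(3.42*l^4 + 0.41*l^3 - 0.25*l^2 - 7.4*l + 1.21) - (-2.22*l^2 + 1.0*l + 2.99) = 3.42*l^4 + 0.41*l^3 + 1.97*l^2 - 8.4*l - 1.78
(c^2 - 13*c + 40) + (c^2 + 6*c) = 2*c^2 - 7*c + 40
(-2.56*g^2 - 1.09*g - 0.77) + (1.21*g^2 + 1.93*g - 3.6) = -1.35*g^2 + 0.84*g - 4.37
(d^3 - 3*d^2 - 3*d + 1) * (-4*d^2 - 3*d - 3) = -4*d^5 + 9*d^4 + 18*d^3 + 14*d^2 + 6*d - 3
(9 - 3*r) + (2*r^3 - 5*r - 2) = 2*r^3 - 8*r + 7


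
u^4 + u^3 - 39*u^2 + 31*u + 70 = (u - 5)*(u - 2)*(u + 1)*(u + 7)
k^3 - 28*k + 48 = (k - 4)*(k - 2)*(k + 6)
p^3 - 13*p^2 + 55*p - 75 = (p - 5)^2*(p - 3)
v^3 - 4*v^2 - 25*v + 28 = (v - 7)*(v - 1)*(v + 4)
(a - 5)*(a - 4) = a^2 - 9*a + 20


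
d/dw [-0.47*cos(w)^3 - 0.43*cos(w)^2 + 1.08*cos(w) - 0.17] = (1.41*cos(w)^2 + 0.86*cos(w) - 1.08)*sin(w)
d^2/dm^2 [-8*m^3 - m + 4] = -48*m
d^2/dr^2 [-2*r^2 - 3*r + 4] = -4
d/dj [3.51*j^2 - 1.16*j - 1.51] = 7.02*j - 1.16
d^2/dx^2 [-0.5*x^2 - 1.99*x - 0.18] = -1.00000000000000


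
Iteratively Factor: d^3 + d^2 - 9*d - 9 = (d + 1)*(d^2 - 9) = (d + 1)*(d + 3)*(d - 3)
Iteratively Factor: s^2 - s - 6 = (s - 3)*(s + 2)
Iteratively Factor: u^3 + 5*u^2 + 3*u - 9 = (u + 3)*(u^2 + 2*u - 3) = (u + 3)^2*(u - 1)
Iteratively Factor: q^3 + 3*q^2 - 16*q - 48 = (q - 4)*(q^2 + 7*q + 12) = (q - 4)*(q + 4)*(q + 3)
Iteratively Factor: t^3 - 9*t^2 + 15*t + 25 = (t - 5)*(t^2 - 4*t - 5) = (t - 5)^2*(t + 1)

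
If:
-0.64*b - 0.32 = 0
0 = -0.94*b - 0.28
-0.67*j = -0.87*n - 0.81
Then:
No Solution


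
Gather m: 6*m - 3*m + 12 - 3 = 3*m + 9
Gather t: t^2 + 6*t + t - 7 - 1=t^2 + 7*t - 8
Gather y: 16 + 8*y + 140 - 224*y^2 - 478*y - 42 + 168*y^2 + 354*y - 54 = -56*y^2 - 116*y + 60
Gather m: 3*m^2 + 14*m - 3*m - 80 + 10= 3*m^2 + 11*m - 70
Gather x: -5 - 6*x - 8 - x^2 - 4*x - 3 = -x^2 - 10*x - 16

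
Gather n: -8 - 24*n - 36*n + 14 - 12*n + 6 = 12 - 72*n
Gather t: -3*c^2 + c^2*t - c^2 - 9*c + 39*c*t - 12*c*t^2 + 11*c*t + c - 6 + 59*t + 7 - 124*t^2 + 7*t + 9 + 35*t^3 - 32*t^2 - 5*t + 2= -4*c^2 - 8*c + 35*t^3 + t^2*(-12*c - 156) + t*(c^2 + 50*c + 61) + 12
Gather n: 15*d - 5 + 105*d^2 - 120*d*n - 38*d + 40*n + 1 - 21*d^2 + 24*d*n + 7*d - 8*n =84*d^2 - 16*d + n*(32 - 96*d) - 4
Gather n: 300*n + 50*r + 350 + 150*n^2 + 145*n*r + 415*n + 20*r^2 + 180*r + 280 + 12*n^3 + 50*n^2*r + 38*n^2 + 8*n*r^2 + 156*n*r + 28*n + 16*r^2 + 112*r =12*n^3 + n^2*(50*r + 188) + n*(8*r^2 + 301*r + 743) + 36*r^2 + 342*r + 630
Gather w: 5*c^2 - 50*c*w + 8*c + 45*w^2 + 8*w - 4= 5*c^2 + 8*c + 45*w^2 + w*(8 - 50*c) - 4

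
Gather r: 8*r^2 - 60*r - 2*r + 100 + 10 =8*r^2 - 62*r + 110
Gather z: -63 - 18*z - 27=-18*z - 90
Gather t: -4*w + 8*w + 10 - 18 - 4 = 4*w - 12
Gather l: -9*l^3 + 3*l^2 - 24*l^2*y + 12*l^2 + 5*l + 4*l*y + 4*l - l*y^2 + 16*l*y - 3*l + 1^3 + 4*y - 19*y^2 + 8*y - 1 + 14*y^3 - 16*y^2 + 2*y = -9*l^3 + l^2*(15 - 24*y) + l*(-y^2 + 20*y + 6) + 14*y^3 - 35*y^2 + 14*y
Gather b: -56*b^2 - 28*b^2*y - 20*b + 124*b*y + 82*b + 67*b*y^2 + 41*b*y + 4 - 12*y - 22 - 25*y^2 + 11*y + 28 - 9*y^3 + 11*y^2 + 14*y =b^2*(-28*y - 56) + b*(67*y^2 + 165*y + 62) - 9*y^3 - 14*y^2 + 13*y + 10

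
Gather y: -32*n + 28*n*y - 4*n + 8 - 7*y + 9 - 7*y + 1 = -36*n + y*(28*n - 14) + 18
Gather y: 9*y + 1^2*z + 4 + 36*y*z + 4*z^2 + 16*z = y*(36*z + 9) + 4*z^2 + 17*z + 4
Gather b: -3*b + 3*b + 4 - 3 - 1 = 0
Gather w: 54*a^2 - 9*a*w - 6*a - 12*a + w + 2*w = 54*a^2 - 18*a + w*(3 - 9*a)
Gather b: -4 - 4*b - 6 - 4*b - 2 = -8*b - 12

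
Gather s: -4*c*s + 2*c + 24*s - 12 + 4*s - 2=2*c + s*(28 - 4*c) - 14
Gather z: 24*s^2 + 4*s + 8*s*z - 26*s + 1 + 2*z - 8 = 24*s^2 - 22*s + z*(8*s + 2) - 7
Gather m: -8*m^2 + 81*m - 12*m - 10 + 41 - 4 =-8*m^2 + 69*m + 27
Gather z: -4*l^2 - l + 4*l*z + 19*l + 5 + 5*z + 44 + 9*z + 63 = -4*l^2 + 18*l + z*(4*l + 14) + 112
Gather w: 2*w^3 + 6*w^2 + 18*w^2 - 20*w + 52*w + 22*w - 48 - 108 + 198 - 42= 2*w^3 + 24*w^2 + 54*w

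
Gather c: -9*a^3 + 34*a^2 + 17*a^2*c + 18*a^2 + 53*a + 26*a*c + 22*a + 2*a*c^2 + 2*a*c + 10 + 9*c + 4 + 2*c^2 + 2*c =-9*a^3 + 52*a^2 + 75*a + c^2*(2*a + 2) + c*(17*a^2 + 28*a + 11) + 14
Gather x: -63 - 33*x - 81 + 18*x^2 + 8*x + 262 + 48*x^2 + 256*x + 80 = 66*x^2 + 231*x + 198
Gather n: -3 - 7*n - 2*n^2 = -2*n^2 - 7*n - 3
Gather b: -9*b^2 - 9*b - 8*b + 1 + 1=-9*b^2 - 17*b + 2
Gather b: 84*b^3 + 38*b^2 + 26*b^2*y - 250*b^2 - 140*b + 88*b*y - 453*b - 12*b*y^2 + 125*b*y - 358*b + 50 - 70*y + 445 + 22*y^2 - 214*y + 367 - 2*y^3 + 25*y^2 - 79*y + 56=84*b^3 + b^2*(26*y - 212) + b*(-12*y^2 + 213*y - 951) - 2*y^3 + 47*y^2 - 363*y + 918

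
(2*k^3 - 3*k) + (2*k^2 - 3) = 2*k^3 + 2*k^2 - 3*k - 3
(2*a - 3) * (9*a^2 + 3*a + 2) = 18*a^3 - 21*a^2 - 5*a - 6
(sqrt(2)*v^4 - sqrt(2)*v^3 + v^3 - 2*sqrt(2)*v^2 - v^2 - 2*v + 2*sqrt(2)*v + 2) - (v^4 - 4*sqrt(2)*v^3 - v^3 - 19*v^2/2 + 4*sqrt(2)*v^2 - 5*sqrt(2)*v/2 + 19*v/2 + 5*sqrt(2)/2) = -v^4 + sqrt(2)*v^4 + 2*v^3 + 3*sqrt(2)*v^3 - 6*sqrt(2)*v^2 + 17*v^2/2 - 23*v/2 + 9*sqrt(2)*v/2 - 5*sqrt(2)/2 + 2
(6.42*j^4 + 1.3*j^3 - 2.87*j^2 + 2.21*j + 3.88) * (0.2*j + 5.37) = 1.284*j^5 + 34.7354*j^4 + 6.407*j^3 - 14.9699*j^2 + 12.6437*j + 20.8356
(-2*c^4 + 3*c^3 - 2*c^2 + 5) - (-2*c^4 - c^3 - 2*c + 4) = 4*c^3 - 2*c^2 + 2*c + 1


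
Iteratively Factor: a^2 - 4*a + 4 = (a - 2)*(a - 2)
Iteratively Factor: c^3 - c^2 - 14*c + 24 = (c - 2)*(c^2 + c - 12) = (c - 3)*(c - 2)*(c + 4)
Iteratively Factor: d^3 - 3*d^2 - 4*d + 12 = (d - 3)*(d^2 - 4) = (d - 3)*(d + 2)*(d - 2)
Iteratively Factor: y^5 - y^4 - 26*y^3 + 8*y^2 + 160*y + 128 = (y + 2)*(y^4 - 3*y^3 - 20*y^2 + 48*y + 64) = (y + 1)*(y + 2)*(y^3 - 4*y^2 - 16*y + 64) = (y + 1)*(y + 2)*(y + 4)*(y^2 - 8*y + 16) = (y - 4)*(y + 1)*(y + 2)*(y + 4)*(y - 4)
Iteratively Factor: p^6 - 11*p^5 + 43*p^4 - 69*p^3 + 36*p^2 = (p - 3)*(p^5 - 8*p^4 + 19*p^3 - 12*p^2) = p*(p - 3)*(p^4 - 8*p^3 + 19*p^2 - 12*p) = p*(p - 3)^2*(p^3 - 5*p^2 + 4*p) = p*(p - 4)*(p - 3)^2*(p^2 - p) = p*(p - 4)*(p - 3)^2*(p - 1)*(p)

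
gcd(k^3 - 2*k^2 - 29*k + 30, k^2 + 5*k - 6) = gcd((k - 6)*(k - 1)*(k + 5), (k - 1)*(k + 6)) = k - 1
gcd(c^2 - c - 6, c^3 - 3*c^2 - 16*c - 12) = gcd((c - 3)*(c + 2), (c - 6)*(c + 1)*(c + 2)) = c + 2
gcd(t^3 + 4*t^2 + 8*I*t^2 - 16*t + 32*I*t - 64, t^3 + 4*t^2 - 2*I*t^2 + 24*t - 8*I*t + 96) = t^2 + t*(4 + 4*I) + 16*I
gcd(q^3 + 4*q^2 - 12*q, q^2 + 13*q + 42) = q + 6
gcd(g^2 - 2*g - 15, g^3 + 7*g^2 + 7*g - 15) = g + 3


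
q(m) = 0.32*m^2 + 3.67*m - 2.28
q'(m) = 0.64*m + 3.67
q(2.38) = 8.27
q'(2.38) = 5.19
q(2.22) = 7.44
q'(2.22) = 5.09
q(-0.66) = -4.56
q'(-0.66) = 3.25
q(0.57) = -0.08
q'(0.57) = 4.03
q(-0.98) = -5.57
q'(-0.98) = 3.04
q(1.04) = 1.88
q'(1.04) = 4.34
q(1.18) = 2.50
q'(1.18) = 4.43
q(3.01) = 11.67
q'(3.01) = 5.60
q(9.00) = 56.67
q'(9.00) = 9.43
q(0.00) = -2.28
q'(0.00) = 3.67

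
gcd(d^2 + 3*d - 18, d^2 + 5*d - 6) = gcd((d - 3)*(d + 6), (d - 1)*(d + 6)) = d + 6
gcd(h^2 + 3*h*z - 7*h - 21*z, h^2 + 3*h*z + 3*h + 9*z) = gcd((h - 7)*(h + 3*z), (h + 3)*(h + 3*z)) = h + 3*z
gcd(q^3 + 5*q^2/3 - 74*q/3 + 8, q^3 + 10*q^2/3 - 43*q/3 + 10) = q + 6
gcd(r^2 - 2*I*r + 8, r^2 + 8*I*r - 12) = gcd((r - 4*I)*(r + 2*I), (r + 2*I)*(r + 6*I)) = r + 2*I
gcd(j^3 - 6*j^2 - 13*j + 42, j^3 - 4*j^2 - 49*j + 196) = j - 7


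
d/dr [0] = 0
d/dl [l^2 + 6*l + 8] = 2*l + 6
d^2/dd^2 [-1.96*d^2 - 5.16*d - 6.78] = -3.92000000000000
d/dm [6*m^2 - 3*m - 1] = 12*m - 3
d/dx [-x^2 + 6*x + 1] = 6 - 2*x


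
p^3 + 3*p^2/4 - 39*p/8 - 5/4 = (p - 2)*(p + 1/4)*(p + 5/2)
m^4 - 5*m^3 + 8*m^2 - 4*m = m*(m - 2)^2*(m - 1)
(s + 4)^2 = s^2 + 8*s + 16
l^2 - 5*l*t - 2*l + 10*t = (l - 2)*(l - 5*t)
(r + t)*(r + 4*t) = r^2 + 5*r*t + 4*t^2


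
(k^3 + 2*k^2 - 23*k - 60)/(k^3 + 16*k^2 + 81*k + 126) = (k^2 - k - 20)/(k^2 + 13*k + 42)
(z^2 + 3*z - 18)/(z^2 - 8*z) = (z^2 + 3*z - 18)/(z*(z - 8))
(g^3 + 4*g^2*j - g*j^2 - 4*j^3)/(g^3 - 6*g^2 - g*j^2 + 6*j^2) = (g + 4*j)/(g - 6)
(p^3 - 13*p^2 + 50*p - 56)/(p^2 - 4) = (p^2 - 11*p + 28)/(p + 2)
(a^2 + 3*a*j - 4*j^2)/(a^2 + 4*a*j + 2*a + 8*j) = (a - j)/(a + 2)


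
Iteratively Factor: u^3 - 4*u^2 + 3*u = (u)*(u^2 - 4*u + 3) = u*(u - 1)*(u - 3)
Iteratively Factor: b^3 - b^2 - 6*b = (b)*(b^2 - b - 6) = b*(b - 3)*(b + 2)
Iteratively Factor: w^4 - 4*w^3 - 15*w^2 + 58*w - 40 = (w - 1)*(w^3 - 3*w^2 - 18*w + 40) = (w - 5)*(w - 1)*(w^2 + 2*w - 8) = (w - 5)*(w - 1)*(w + 4)*(w - 2)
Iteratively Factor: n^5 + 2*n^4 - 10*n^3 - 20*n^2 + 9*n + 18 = (n + 3)*(n^4 - n^3 - 7*n^2 + n + 6) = (n - 1)*(n + 3)*(n^3 - 7*n - 6) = (n - 1)*(n + 2)*(n + 3)*(n^2 - 2*n - 3) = (n - 3)*(n - 1)*(n + 2)*(n + 3)*(n + 1)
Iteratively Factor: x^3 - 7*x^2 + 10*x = (x - 2)*(x^2 - 5*x) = x*(x - 2)*(x - 5)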